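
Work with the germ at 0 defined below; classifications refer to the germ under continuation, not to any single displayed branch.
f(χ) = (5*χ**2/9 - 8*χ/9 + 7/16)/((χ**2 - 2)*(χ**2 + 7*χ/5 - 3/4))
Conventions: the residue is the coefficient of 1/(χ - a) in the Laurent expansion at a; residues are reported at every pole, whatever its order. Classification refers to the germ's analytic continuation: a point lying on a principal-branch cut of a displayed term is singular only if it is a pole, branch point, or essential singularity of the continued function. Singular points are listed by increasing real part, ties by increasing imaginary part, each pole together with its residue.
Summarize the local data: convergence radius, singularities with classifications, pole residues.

Denominator factor (χ**2 + 7*χ/5 - 3/4): discriminant 124/25, real irrational roots -7/10 + (1/5)*sqrt(31) and -7/10 - (1/5)*sqrt(31); poles of order 1, moduli -7/10 + (1/5)*sqrt(31) and 7/10 + (1/5)*sqrt(31).
Denominator factor (χ**2 - 2): discriminant 8, real irrational roots sqrt(2) and -sqrt(2); poles of order 1, moduli sqrt(2) and sqrt(2).
The radius of convergence is the smallest modulus among the singular points: -7/10 + (1/5)*sqrt(31).
The factor χ**2 + 7*χ/5 - 3/4 splits as (χ - a)(χ - a') with a = -7/10 - (1/5)*sqrt(31), a' = -7/10 + (1/5)*sqrt(31). At the order-1 pole a set g(χ) = (χ - a)*f(χ) = [(5*χ**2/9 - 8*χ/9 + 7/16)/(χ**2 - 2)] / (χ - a').
Simple pole: residue = g(a) at a = -7/10 - (1/5)*sqrt(31), which is -3935/5658 - (82535/701592)*sqrt(31).
The factor χ**2 - 2 splits as (χ - a)(χ - a') with a = -sqrt(2), a' = sqrt(2). At the order-1 pole a set g(χ) = (χ - a)*f(χ) = [(5*χ**2/9 - 8*χ/9 + 7/16)/(χ**2 + 7*χ/5 - 3/4)] / (χ - a').
Simple pole: residue = g(a) at a = -sqrt(2), which is 3935/5658 + (63715/135792)*sqrt(2).
The factor χ**2 + 7*χ/5 - 3/4 splits as (χ - a)(χ - a') with a = -7/10 + (1/5)*sqrt(31), a' = -7/10 - (1/5)*sqrt(31). At the order-1 pole a set g(χ) = (χ - a)*f(χ) = [(5*χ**2/9 - 8*χ/9 + 7/16)/(χ**2 - 2)] / (χ - a').
Simple pole: residue = g(a) at a = -7/10 + (1/5)*sqrt(31), which is -3935/5658 + (82535/701592)*sqrt(31).
The factor χ**2 - 2 splits as (χ - a)(χ - a') with a = sqrt(2), a' = -sqrt(2). At the order-1 pole a set g(χ) = (χ - a)*f(χ) = [(5*χ**2/9 - 8*χ/9 + 7/16)/(χ**2 + 7*χ/5 - 3/4)] / (χ - a').
Simple pole: residue = g(a) at a = sqrt(2), which is 3935/5658 - (63715/135792)*sqrt(2).
List the singular points by increasing real part (a conjugate pair: the negative imaginary part first).

Radius of convergence at 0: -7/10 + (1/5)*sqrt(31).
At -7/10 - (1/5)*sqrt(31): a pole of order 1; residue -3935/5658 - (82535/701592)*sqrt(31).
At -sqrt(2): a pole of order 1; residue 3935/5658 + (63715/135792)*sqrt(2).
At -7/10 + (1/5)*sqrt(31): a pole of order 1; residue -3935/5658 + (82535/701592)*sqrt(31).
At sqrt(2): a pole of order 1; residue 3935/5658 - (63715/135792)*sqrt(2).


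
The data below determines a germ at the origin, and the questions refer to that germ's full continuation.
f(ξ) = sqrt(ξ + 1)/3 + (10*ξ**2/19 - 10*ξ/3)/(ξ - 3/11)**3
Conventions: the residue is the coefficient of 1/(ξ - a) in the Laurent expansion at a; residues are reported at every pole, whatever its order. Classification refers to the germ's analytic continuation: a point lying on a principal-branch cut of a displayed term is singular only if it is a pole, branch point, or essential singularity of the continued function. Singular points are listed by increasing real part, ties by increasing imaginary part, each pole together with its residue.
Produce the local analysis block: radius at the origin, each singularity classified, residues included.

Denominator factor (ξ - 3/11)^3: pole of order 3 at 3/11, modulus 3/11.
Branch term (1/3)*sqrt(1 - ξ/(-1)): its argument vanishes at ξ = -1, a square-root branch point, modulus 1.
The radius of convergence is the smallest modulus among the singular points: 3/11.
The branch term is analytic at 3/11 and contributes nothing to the residue; only the rational part matters.
At the order-3 pole 3/11 set g(ξ) = (ξ - (3/11))^3*(rational part) = 10*ξ**2/19 - 10*ξ/3.
Order-3 pole: residue = g''(a)/2; g''(3/11) = 20/19, so the residue is 10/19.
List the singular points by increasing real part (a conjugate pair: the negative imaginary part first).

Radius of convergence at 0: 3/11.
At -1: an algebraic (square-root) branch point.
At 3/11: a pole of order 3; residue 10/19.


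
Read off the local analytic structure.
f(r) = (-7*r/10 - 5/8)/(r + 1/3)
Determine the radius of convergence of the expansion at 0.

Denominator factor (r + 1/3): pole of order 1 at -1/3, modulus 1/3.
The radius of convergence is the smallest modulus among the singular points: 1/3.

The radius of convergence is 1/3.


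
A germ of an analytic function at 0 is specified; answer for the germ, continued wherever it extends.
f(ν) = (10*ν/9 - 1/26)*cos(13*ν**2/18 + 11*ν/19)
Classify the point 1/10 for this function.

The point is a regular point.

There is no denominator, hence no pole anywhere.
The factor cos(13*ν**2/18 + 11*ν/19) is entire.
So the germ continues analytically to 1/10.


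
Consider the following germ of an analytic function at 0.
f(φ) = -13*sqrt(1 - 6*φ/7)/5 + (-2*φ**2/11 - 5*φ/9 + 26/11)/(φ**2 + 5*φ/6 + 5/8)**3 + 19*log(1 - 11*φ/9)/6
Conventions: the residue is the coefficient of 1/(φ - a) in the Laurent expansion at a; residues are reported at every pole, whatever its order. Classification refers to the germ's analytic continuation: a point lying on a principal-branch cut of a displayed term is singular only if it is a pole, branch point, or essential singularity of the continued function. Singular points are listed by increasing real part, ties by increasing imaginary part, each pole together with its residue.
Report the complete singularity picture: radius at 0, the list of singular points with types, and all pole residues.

Radius of convergence at 0: (1/4)*sqrt(10).
At (-5/12) - ((1/12)*sqrt(65))*i: a pole of order 3; residue ((1301616/3020875)*sqrt(65))*i.
At (-5/12) + ((1/12)*sqrt(65))*i: a pole of order 3; residue -((1301616/3020875)*sqrt(65))*i.
At 9/11: a logarithmic branch point.
At 7/6: an algebraic (square-root) branch point.

Denominator factor (φ**2 + 5*φ/6 + 5/8)^3: discriminant -65/36, complex-conjugate roots (-5/12) + ((1/12)*sqrt(65))*i and (-5/12) - ((1/12)*sqrt(65))*i; poles of order 3, moduli (1/4)*sqrt(10) and (1/4)*sqrt(10).
Branch term (19/6)*log(1 - φ/(9/11)): its argument vanishes at φ = 9/11, a logarithmic branch point, modulus 9/11.
Branch term (-13/5)*sqrt(1 - φ/(7/6)): its argument vanishes at φ = 7/6, a square-root branch point, modulus 7/6.
The radius of convergence is the smallest modulus among the singular points: (1/4)*sqrt(10).
The branch terms are analytic at (-5/12) - ((1/12)*sqrt(65))*i and contribute nothing to the residue; only the rational part matters.
The factor φ**2 + 5*φ/6 + 5/8 splits as (φ - a)(φ - a') with a = (-5/12) - ((1/12)*sqrt(65))*i, a' = (-5/12) + ((1/12)*sqrt(65))*i. At the order-3 pole a set g(φ) = (φ - a)^3*(rational part) = [-2*φ**2/11 - 5*φ/9 + 26/11] / (φ - a')^3.
Order-3 pole: residue = g''(a)/2; g''((-5/12) - ((1/12)*sqrt(65))*i) = ((2603232/3020875)*sqrt(65))*i, so the residue is ((1301616/3020875)*sqrt(65))*i.
The branch terms are analytic at (-5/12) + ((1/12)*sqrt(65))*i and contribute nothing to the residue; only the rational part matters.
The factor φ**2 + 5*φ/6 + 5/8 splits as (φ - a)(φ - a') with a = (-5/12) + ((1/12)*sqrt(65))*i, a' = (-5/12) - ((1/12)*sqrt(65))*i. At the order-3 pole a set g(φ) = (φ - a)^3*(rational part) = [-2*φ**2/11 - 5*φ/9 + 26/11] / (φ - a')^3.
Order-3 pole: residue = g''(a)/2; g''((-5/12) + ((1/12)*sqrt(65))*i) = -((2603232/3020875)*sqrt(65))*i, so the residue is -((1301616/3020875)*sqrt(65))*i.
List the singular points by increasing real part (a conjugate pair: the negative imaginary part first).


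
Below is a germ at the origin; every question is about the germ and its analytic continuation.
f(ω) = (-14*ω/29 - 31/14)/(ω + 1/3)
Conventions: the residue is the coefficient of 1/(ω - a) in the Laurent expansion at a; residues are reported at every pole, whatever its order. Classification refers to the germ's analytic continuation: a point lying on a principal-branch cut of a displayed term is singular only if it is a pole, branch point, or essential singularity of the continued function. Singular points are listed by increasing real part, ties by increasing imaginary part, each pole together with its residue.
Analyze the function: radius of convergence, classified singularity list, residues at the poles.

Denominator factor (ω + 1/3): pole of order 1 at -1/3, modulus 1/3.
The radius of convergence is the smallest modulus among the singular points: 1/3.
At the order-1 pole -1/3 set g(ω) = (ω - (-1/3))*f(ω) = -14*ω/29 - 31/14.
Simple pole: residue = g(a) at a = -1/3, which is -2501/1218.

Radius of convergence at 0: 1/3.
At -1/3: a pole of order 1; residue -2501/1218.


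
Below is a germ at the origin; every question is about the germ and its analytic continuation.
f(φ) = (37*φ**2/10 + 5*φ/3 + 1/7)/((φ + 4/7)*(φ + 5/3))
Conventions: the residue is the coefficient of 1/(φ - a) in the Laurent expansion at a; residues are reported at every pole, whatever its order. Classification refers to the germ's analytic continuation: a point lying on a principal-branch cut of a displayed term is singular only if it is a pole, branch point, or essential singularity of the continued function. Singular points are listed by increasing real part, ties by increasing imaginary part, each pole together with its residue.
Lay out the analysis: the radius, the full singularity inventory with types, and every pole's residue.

Radius of convergence at 0: 4/7.
At -5/3: a pole of order 1; residue -321/46.
At -4/7: a pole of order 1; residue 293/805.

Denominator factor (φ + 5/3): pole of order 1 at -5/3, modulus 5/3.
Denominator factor (φ + 4/7): pole of order 1 at -4/7, modulus 4/7.
The radius of convergence is the smallest modulus among the singular points: 4/7.
At the order-1 pole -5/3 set g(φ) = (φ - (-5/3))*f(φ) = (37*φ**2/10 + 5*φ/3 + 1/7)/(φ + 4/7).
Simple pole: residue = g(a) at a = -5/3, which is -321/46.
At the order-1 pole -4/7 set g(φ) = (φ - (-4/7))*f(φ) = (37*φ**2/10 + 5*φ/3 + 1/7)/(φ + 5/3).
Simple pole: residue = g(a) at a = -4/7, which is 293/805.
List the singular points by increasing real part (a conjugate pair: the negative imaginary part first).


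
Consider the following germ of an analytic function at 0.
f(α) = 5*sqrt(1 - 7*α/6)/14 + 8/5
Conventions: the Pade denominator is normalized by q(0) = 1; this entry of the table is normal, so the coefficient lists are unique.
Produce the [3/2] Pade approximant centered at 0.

Taylor coefficients needed (expand at 0): a_0 = 137/70, a_1 = -5/24, a_2 = -35/576, a_3 = -245/6912, a_4 = -8575/331776, a_5 = -84035/3981312.
Write the denominator as Q(α) = 1 + q1*α + q2*α^2. Requiring Q*f - P = O(α^6) with deg P <= 3 kills the coefficients of α^4..α^5 in Q*f:
  α^4: a_4 + q1*a_3 + q2*a_2 = 0, i.e. -8575/331776 + (-245/6912)*q1 + (-35/576)*q2 = 0.
  α^5: a_5 + q1*a_4 + q2*a_3 = 0, i.e. -84035/3981312 + (-8575/331776)*q1 + (-245/6912)*q2 = 0.
Solving this linear system: q1 = -7/6, q2 = 49/192.
The numerator is Q*f truncated at degree 3: P0 = a_0 = 137/70; P1 = a_1 + q1*a_0 = -299/120; P2 = a_2 + q1*a_1 + q2*a_0 = 1309/1920; P3 = a_3 + q1*a_2 + q2*a_1 = -245/13824.

The Pade approximant has numerator coefficients [137/70, -299/120, 1309/1920, -245/13824]; denominator coefficients [1, -7/6, 49/192].


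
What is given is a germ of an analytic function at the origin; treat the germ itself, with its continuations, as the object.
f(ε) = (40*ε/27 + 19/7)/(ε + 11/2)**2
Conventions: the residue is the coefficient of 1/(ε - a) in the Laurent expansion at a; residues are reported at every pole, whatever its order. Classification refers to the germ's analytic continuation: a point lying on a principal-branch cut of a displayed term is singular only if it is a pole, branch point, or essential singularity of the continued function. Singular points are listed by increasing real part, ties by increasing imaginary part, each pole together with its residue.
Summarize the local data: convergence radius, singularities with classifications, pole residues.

Radius of convergence at 0: 11/2.
At -11/2: a pole of order 2; residue 40/27.

Denominator factor (ε + 11/2)^2: pole of order 2 at -11/2, modulus 11/2.
The radius of convergence is the smallest modulus among the singular points: 11/2.
At the order-2 pole -11/2 set g(ε) = (ε - (-11/2))^2*f(ε) = 40*ε/27 + 19/7.
Order-2 pole: residue = g'(a); g'(-11/2) = 40/27, so the residue is 40/27.


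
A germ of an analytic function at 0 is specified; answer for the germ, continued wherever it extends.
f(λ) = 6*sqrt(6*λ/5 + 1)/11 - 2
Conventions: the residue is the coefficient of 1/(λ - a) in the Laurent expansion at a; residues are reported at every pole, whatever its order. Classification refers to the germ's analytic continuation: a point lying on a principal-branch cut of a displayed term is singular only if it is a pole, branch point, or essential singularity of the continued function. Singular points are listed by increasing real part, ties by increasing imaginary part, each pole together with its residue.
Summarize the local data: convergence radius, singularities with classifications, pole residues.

Radius of convergence at 0: 5/6.
At -5/6: an algebraic (square-root) branch point.

Branch term (6/11)*sqrt(1 - λ/(-5/6)): its argument vanishes at λ = -5/6, a square-root branch point, modulus 5/6.
The radius of convergence is the smallest modulus among the singular points: 5/6.


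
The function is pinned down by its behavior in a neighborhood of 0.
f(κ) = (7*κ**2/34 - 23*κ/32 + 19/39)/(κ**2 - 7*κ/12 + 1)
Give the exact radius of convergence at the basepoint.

The radius of convergence is 1.

Denominator factor (κ**2 - 7*κ/12 + 1): discriminant -527/144, complex-conjugate roots (7/24) + ((1/24)*sqrt(527))*i and (7/24) - ((1/24)*sqrt(527))*i; poles of order 1, moduli 1 and 1.
The radius of convergence is the smallest modulus among the singular points: 1.


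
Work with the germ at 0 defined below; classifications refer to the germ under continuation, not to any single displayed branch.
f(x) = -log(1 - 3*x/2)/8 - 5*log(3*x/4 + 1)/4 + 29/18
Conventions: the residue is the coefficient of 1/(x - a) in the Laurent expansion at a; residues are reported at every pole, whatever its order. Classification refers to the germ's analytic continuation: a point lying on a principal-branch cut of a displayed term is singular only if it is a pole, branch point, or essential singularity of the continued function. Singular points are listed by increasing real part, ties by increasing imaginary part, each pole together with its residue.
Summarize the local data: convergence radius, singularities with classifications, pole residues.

Radius of convergence at 0: 2/3.
At -4/3: a logarithmic branch point.
At 2/3: a logarithmic branch point.

Branch term (-5/4)*log(1 - x/(-4/3)): its argument vanishes at x = -4/3, a logarithmic branch point, modulus 4/3.
Branch term (-1/8)*log(1 - x/(2/3)): its argument vanishes at x = 2/3, a logarithmic branch point, modulus 2/3.
The radius of convergence is the smallest modulus among the singular points: 2/3.
List the singular points by increasing real part (a conjugate pair: the negative imaginary part first).


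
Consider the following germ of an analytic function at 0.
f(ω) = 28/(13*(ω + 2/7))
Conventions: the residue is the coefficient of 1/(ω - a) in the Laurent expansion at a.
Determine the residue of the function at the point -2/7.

At the order-1 pole -2/7 set g(ω) = (ω - (-2/7))*f(ω) = 28/13.
Simple pole: residue = g(a) at a = -2/7, which is 28/13.

The residue is 28/13.


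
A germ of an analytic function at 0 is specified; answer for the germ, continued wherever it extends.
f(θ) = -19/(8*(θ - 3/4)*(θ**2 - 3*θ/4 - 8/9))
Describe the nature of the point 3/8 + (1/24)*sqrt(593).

The point is a pole of order 1.

The denominator factor θ**2 - 3*θ/4 - 8/9 vanishes at 3/8 + (1/24)*sqrt(593) and appears to the power 1; the numerator there equals -19/8, nonzero, and no other factor vanishes.
Hence a pole whose order is the multiplicity, 1.


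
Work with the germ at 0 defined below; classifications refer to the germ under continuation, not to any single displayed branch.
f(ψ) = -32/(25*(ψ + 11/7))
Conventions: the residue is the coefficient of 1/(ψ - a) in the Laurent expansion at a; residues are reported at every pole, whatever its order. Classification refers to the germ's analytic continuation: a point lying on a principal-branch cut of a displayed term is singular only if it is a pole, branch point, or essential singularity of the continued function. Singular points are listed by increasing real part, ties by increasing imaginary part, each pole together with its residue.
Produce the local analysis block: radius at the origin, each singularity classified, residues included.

Radius of convergence at 0: 11/7.
At -11/7: a pole of order 1; residue -32/25.

Denominator factor (ψ + 11/7): pole of order 1 at -11/7, modulus 11/7.
The radius of convergence is the smallest modulus among the singular points: 11/7.
At the order-1 pole -11/7 set g(ψ) = (ψ - (-11/7))*f(ψ) = -32/25.
Simple pole: residue = g(a) at a = -11/7, which is -32/25.


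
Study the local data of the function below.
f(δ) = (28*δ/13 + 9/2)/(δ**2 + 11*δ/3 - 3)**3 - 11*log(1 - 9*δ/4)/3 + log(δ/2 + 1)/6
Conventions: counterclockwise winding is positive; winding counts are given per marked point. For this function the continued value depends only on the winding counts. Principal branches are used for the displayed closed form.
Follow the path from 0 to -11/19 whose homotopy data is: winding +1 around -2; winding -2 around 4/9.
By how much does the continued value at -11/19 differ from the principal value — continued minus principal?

The rational part is single-valued and drops out of the difference; each branch term changes only by its own monodromy.
(1/6)*log(1 - δ/(-2)): each positive loop around -2 adds 2*pi*i to the log, so winding +1 contributes (1/6)*(1)*2*pi*i = (1/3)*pi*i.
(-11/3)*log(1 - δ/(4/9)): each positive loop around 4/9 adds 2*pi*i to the log, so winding -2 contributes (-11/3)*(-2)*2*pi*i = (44/3)*pi*i.
Summing the contributions at δ = -11/19 gives (15)*pi*i.

Continued minus principal equals (15)*pi*i.


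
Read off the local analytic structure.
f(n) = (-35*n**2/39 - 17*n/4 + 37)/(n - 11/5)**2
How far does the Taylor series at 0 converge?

Denominator factor (n - 11/5)^2: pole of order 2 at 11/5, modulus 11/5.
The radius of convergence is the smallest modulus among the singular points: 11/5.

The radius of convergence is 11/5.


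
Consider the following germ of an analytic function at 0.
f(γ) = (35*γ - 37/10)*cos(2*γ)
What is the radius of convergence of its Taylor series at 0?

The radius of convergence is infinite.

The factor cos(2*γ) is entire and contributes no finite singular point.
The polynomial part has no poles.
No finite singular points: the Taylor series at 0 converges everywhere.


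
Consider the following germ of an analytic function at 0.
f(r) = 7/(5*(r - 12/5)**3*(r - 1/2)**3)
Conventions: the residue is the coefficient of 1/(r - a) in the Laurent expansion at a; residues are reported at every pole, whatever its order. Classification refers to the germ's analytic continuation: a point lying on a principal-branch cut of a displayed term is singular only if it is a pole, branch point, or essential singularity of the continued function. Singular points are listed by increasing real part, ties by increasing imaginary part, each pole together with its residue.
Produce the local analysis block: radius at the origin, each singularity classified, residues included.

Radius of convergence at 0: 1/2.
At 1/2: a pole of order 3; residue -840000/2476099.
At 12/5: a pole of order 3; residue 840000/2476099.

Denominator factor (r - 1/2)^3: pole of order 3 at 1/2, modulus 1/2.
Denominator factor (r - 12/5)^3: pole of order 3 at 12/5, modulus 12/5.
The radius of convergence is the smallest modulus among the singular points: 1/2.
At the order-3 pole 1/2 set g(r) = (r - (1/2))^3*f(r) = 7/(5*(r - 12/5)**3).
Order-3 pole: residue = g''(a)/2; g''(1/2) = -1680000/2476099, so the residue is -840000/2476099.
At the order-3 pole 12/5 set g(r) = (r - (12/5))^3*f(r) = 7/(5*(r - 1/2)**3).
Order-3 pole: residue = g''(a)/2; g''(12/5) = 1680000/2476099, so the residue is 840000/2476099.
List the singular points by increasing real part (a conjugate pair: the negative imaginary part first).


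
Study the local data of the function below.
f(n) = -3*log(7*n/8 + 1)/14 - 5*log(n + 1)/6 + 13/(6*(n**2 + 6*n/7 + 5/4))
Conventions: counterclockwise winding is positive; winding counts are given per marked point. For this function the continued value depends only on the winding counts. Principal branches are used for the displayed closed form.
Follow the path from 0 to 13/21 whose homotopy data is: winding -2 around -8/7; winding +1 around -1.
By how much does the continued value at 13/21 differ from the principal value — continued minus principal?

Continued minus principal equals -(17/21)*pi*i.

The rational part is single-valued and drops out of the difference; each branch term changes only by its own monodromy.
(-5/6)*log(1 - n/(-1)): each positive loop around -1 adds 2*pi*i to the log, so winding +1 contributes (-5/6)*(1)*2*pi*i = -(5/3)*pi*i.
(-3/14)*log(1 - n/(-8/7)): each positive loop around -8/7 adds 2*pi*i to the log, so winding -2 contributes (-3/14)*(-2)*2*pi*i = (6/7)*pi*i.
Summing the contributions at n = 13/21 gives -(17/21)*pi*i.


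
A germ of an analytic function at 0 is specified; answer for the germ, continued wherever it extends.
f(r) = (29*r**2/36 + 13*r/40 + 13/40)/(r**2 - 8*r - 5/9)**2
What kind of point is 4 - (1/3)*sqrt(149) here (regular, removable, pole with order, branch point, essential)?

The denominator factor r**2 - 8*r - 5/9 vanishes at 4 - (1/3)*sqrt(149) and appears to the power 2; the numerator there equals 18047/648 - (2437/1080)*sqrt(149), nonzero, and no other factor vanishes.
Hence a pole whose order is the multiplicity, 2.

The point is a pole of order 2.


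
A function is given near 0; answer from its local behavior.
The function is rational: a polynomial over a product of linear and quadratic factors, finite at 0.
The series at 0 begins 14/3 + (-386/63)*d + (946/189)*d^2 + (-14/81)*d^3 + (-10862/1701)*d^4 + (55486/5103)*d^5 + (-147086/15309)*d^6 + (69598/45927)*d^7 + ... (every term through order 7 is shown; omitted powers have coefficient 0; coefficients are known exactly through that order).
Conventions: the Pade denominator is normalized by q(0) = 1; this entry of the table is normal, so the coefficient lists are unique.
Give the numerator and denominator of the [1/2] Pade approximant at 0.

Taylor coefficients needed (read off): a_0 = 14/3, a_1 = -386/63, a_2 = 946/189, a_3 = -14/81.
Write the denominator as Q(d) = 1 + q1*d + q2*d^2. Requiring Q*f - P = O(d^4) with deg P <= 1 kills the coefficients of d^2..d^3 in Q*f:
  d^2: a_2 + q1*a_1 + q2*a_0 = 0, i.e. 946/189 + (-386/63)*q1 + (14/3)*q2 = 0.
  d^3: a_3 + q1*a_2 + q2*a_1 = 0, i.e. -14/81 + (946/189)*q1 + (-386/63)*q2 = 0.
Solving this linear system: q1 = 11111/5277, q2 = 2976/1759.
The numerator is Q*f truncated at degree 1: P0 = a_0 = 14/3; P1 = a_1 + q1*a_0 = 409904/110817.

The Pade approximant has numerator coefficients [14/3, 409904/110817]; denominator coefficients [1, 11111/5277, 2976/1759].


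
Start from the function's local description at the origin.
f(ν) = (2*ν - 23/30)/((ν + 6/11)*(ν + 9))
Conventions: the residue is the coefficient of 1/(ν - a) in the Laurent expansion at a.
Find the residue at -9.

The residue is 6193/2790.

At the order-1 pole -9 set g(ν) = (ν - (-9))*f(ν) = (2*ν - 23/30)/(ν + 6/11).
Simple pole: residue = g(a) at a = -9, which is 6193/2790.


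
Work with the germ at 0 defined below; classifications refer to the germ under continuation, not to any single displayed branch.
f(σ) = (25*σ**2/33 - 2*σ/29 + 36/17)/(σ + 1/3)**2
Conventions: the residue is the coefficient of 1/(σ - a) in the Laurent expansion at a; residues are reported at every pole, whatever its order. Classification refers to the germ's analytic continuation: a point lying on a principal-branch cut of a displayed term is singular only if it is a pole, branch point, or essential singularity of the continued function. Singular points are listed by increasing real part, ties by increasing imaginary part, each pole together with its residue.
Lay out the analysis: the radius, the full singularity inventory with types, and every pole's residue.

Radius of convergence at 0: 1/3.
At -1/3: a pole of order 2; residue -1648/2871.

Denominator factor (σ + 1/3)^2: pole of order 2 at -1/3, modulus 1/3.
The radius of convergence is the smallest modulus among the singular points: 1/3.
At the order-2 pole -1/3 set g(σ) = (σ - (-1/3))^2*f(σ) = 25*σ**2/33 - 2*σ/29 + 36/17.
Order-2 pole: residue = g'(a); g'(-1/3) = -1648/2871, so the residue is -1648/2871.


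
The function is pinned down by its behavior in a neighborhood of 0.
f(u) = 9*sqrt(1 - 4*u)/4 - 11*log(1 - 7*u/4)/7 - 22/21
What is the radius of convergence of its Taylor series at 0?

Branch term (-11/7)*log(1 - u/(4/7)): its argument vanishes at u = 4/7, a logarithmic branch point, modulus 4/7.
Branch term (9/4)*sqrt(1 - u/(1/4)): its argument vanishes at u = 1/4, a square-root branch point, modulus 1/4.
The radius of convergence is the smallest modulus among the singular points: 1/4.

The radius of convergence is 1/4.


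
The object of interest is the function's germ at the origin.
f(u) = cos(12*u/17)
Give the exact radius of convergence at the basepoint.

The factor cos(12*u/17) is entire and contributes no finite singular point.
The polynomial part has no poles.
No finite singular points: the Taylor series at 0 converges everywhere.

The radius of convergence is infinite.


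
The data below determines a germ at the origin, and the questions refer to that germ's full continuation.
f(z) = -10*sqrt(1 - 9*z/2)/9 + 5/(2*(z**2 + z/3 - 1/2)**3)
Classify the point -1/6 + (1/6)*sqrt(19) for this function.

The point is a pole of order 3.

The denominator factor z**2 + z/3 - 1/2 vanishes at -1/6 + (1/6)*sqrt(19) and appears to the power 3; the numerator there equals 5/2, nonzero, and no other factor vanishes.
The branch terms are analytic at this point.
Hence a pole whose order is the multiplicity, 3.


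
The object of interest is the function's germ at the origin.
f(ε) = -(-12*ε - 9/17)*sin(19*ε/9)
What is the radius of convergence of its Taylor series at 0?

The factor -sin(19*ε/9) is entire and contributes no finite singular point.
The polynomial part has no poles.
No finite singular points: the Taylor series at 0 converges everywhere.

The radius of convergence is infinite.


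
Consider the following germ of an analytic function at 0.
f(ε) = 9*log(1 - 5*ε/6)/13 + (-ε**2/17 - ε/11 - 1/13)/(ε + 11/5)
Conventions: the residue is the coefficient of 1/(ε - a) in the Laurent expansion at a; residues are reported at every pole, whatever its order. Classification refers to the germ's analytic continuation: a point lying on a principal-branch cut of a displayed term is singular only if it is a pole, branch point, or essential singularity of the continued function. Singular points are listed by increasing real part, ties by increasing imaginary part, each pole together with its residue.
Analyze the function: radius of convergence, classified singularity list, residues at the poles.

Radius of convergence at 0: 6/5.
At -11/5: a pole of order 1; residue -893/5525.
At 6/5: a logarithmic branch point.

Denominator factor (ε + 11/5): pole of order 1 at -11/5, modulus 11/5.
Branch term (9/13)*log(1 - ε/(6/5)): its argument vanishes at ε = 6/5, a logarithmic branch point, modulus 6/5.
The radius of convergence is the smallest modulus among the singular points: 6/5.
The branch term is analytic at -11/5 and contributes nothing to the residue; only the rational part matters.
At the order-1 pole -11/5 set g(ε) = (ε - (-11/5))*(rational part) = -ε**2/17 - ε/11 - 1/13.
Simple pole: residue = g(a) at a = -11/5, which is -893/5525.
List the singular points by increasing real part (a conjugate pair: the negative imaginary part first).


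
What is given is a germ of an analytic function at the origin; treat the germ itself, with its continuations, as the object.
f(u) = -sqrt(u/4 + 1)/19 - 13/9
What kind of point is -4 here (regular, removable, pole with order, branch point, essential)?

The point is an algebraic (square-root) branch point.

The term (-1/19)*sqrt(1 - u/(-4)) has argument 1 - -4/(-4) = 0 at -4: a square-root (algebraic, two-sheeted) branch point; the remaining terms are analytic or single-valued there.


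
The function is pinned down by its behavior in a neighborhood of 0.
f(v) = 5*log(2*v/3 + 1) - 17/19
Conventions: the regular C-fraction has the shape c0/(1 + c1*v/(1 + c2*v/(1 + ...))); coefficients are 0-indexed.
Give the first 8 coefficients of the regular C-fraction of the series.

Taylor coefficients (expand at 0): a_0 = -17/19, a_1 = 10/3, a_2 = -10/9, a_3 = 40/81, a_4 = -20/81, a_5 = 32/243, a_6 = -160/2187, a_7 = 640/15309.
c0 = a_0 = -17/19. Peel one level at a time: if S = 1 + c*v/S' with S'(0) = 1, then c is the v-coefficient of S and S' = c*v/(S - 1).
S_1 = c0/f = 1 + (190/51)*v + (32870/2601)*v^2 + ...; c1 = 190/51.
S_2 = c1*v/(S_1 - 1) = 1 + (-173/51)*v + (-1/27)*v^2 + ...; c2 = -173/51.
S_3 = c2*v/(S_2 - 1) = 1 + (-17/1557)*v + (9112/2424249)*v^2 + ...; c3 = -17/1557.
S_4 = c3*v/(S_3 - 1) = 1 + (536/1557)*v + (-4/135)*v^2 + ...; c4 = 536/1557.
S_5 = c4*v/(S_4 - 1) = 1 + (173/2010)*v + (-85981/4040100)*v^2 + ...; c5 = 173/2010.
S_6 = c5*v/(S_5 - 1) = 1 + (497/2010)*v + (-1/35)*v^2 + ...; c6 = 497/2010.
S_7 = c6*v/(S_6 - 1) = 1 + (402/3479)*v + ...; c7 = 402/3479.

The regular C-fraction coefficients are [-17/19, 190/51, -173/51, -17/1557, 536/1557, 173/2010, 497/2010, 402/3479].


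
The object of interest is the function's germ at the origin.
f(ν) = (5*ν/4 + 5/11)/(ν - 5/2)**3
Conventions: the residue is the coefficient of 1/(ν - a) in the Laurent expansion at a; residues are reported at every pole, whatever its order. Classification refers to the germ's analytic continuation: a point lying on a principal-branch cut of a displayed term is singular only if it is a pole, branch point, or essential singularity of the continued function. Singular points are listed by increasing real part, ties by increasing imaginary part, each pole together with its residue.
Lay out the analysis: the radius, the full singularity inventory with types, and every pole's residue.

Denominator factor (ν - 5/2)^3: pole of order 3 at 5/2, modulus 5/2.
The radius of convergence is the smallest modulus among the singular points: 5/2.
At the order-3 pole 5/2 set g(ν) = (ν - (5/2))^3*f(ν) = 5*ν/4 + 5/11.
Order-3 pole: residue = g''(a)/2; g''(5/2) = 0, so the residue is 0.

Radius of convergence at 0: 5/2.
At 5/2: a pole of order 3; residue 0.


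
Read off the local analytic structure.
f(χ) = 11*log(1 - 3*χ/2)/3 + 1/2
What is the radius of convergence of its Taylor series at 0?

The radius of convergence is 2/3.

Branch term (11/3)*log(1 - χ/(2/3)): its argument vanishes at χ = 2/3, a logarithmic branch point, modulus 2/3.
The radius of convergence is the smallest modulus among the singular points: 2/3.


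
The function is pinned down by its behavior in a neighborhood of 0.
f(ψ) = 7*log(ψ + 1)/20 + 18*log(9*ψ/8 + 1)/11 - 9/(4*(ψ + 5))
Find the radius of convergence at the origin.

The radius of convergence is 8/9.

Denominator factor (ψ + 5): pole of order 1 at -5, modulus 5.
Branch term (18/11)*log(1 - ψ/(-8/9)): its argument vanishes at ψ = -8/9, a logarithmic branch point, modulus 8/9.
Branch term (7/20)*log(1 - ψ/(-1)): its argument vanishes at ψ = -1, a logarithmic branch point, modulus 1.
The radius of convergence is the smallest modulus among the singular points: 8/9.


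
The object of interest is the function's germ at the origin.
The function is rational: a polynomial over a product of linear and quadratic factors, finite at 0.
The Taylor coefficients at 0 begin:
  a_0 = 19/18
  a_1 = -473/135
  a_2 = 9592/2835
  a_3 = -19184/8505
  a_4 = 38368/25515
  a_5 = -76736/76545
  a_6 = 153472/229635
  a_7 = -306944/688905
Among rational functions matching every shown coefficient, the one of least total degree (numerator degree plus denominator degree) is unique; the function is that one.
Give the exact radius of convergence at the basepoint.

The radius of convergence is 3/2.

No rational of total degree below 3 reproduces all 8 coefficients; solving the [2/1] Pade equations on them gives f(σ) = (11*σ**2/7 - 21*σ/5 + 19/12)/(σ + 3/2), whose expansion matches every shown term.
Denominator factor (σ + 3/2): pole of order 1 at -3/2, modulus 3/2.
The radius of convergence is the smallest modulus among the singular points: 3/2.


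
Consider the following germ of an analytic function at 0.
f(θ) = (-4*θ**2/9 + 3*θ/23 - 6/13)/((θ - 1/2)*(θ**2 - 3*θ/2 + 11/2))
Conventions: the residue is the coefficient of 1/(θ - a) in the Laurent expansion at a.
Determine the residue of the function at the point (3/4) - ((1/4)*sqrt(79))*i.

The factor θ**2 - 3*θ/2 + 11/2 splits as (θ - a)(θ - a') with a = (3/4) - ((1/4)*sqrt(79))*i, a' = (3/4) + ((1/4)*sqrt(79))*i. At the order-1 pole a set g(θ) = (θ - a)*f(θ) = [(-4*θ**2/9 + 3*θ/23 - 6/13)/(θ - 1/2)] / (θ - a').
Simple pole: residue = g(a) at a = (3/4) - ((1/4)*sqrt(79))*i, which is (-9229/53820) - ((48491/4251780)*sqrt(79))*i.

The residue is (-9229/53820) - ((48491/4251780)*sqrt(79))*i.


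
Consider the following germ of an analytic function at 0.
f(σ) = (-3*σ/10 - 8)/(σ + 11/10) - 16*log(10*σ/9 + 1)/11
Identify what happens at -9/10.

The term (-16/11)*log(1 - σ/(-9/10)) has argument 1 - -9/10/(-9/10) = 0 at -9/10: a logarithmic (infinitely-sheeted) branch point; the remaining terms are analytic or single-valued there.

The point is a logarithmic branch point.


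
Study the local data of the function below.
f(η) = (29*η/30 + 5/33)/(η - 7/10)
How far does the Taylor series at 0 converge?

The radius of convergence is 7/10.

Denominator factor (η - 7/10): pole of order 1 at 7/10, modulus 7/10.
The radius of convergence is the smallest modulus among the singular points: 7/10.


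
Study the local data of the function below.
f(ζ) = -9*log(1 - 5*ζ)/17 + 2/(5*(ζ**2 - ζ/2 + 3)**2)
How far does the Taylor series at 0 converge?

Denominator factor (ζ**2 - ζ/2 + 3)^2: discriminant -47/4, complex-conjugate roots (1/4) + ((1/4)*sqrt(47))*i and (1/4) - ((1/4)*sqrt(47))*i; poles of order 2, moduli sqrt(3) and sqrt(3).
Branch term (-9/17)*log(1 - ζ/(1/5)): its argument vanishes at ζ = 1/5, a logarithmic branch point, modulus 1/5.
The radius of convergence is the smallest modulus among the singular points: 1/5.

The radius of convergence is 1/5.


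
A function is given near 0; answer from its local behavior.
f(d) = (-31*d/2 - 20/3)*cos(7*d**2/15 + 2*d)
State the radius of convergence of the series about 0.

The factor cos(7*d**2/15 + 2*d) is entire and contributes no finite singular point.
The polynomial part has no poles.
No finite singular points: the Taylor series at 0 converges everywhere.

The radius of convergence is infinite.


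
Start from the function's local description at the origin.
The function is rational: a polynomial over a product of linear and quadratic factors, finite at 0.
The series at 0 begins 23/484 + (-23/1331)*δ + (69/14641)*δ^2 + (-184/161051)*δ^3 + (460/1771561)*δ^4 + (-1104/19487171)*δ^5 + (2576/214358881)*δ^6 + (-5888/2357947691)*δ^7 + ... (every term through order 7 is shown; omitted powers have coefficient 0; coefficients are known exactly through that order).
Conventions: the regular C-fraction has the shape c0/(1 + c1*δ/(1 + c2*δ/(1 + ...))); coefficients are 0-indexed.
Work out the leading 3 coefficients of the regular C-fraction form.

Taylor coefficients (read off): a_0 = 23/484, a_1 = -23/1331, a_2 = 69/14641.
c0 = a_0 = 23/484. Peel one level at a time: if S = 1 + c*δ/S' with S'(0) = 1, then c is the δ-coefficient of S and S' = c*δ/(S - 1).
S_1 = c0/f = 1 + (4/11)*δ + (4/121)*δ^2 + ...; c1 = 4/11.
S_2 = c1*δ/(S_1 - 1) = 1 + (-1/11)*δ + ...; c2 = -1/11.

The regular C-fraction coefficients are [23/484, 4/11, -1/11].


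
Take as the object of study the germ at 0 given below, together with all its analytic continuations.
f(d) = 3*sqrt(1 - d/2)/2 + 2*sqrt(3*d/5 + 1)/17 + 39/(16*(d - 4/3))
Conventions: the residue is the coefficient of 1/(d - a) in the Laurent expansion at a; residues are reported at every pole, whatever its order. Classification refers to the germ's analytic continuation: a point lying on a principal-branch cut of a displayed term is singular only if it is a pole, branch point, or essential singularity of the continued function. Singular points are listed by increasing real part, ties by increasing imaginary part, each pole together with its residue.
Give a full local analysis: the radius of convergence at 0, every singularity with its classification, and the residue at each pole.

Radius of convergence at 0: 4/3.
At -5/3: an algebraic (square-root) branch point.
At 4/3: a pole of order 1; residue 39/16.
At 2: an algebraic (square-root) branch point.

Denominator factor (d - 4/3): pole of order 1 at 4/3, modulus 4/3.
Branch term (3/2)*sqrt(1 - d/(2)): its argument vanishes at d = 2, a square-root branch point, modulus 2.
Branch term (2/17)*sqrt(1 - d/(-5/3)): its argument vanishes at d = -5/3, a square-root branch point, modulus 5/3.
The radius of convergence is the smallest modulus among the singular points: 4/3.
The branch terms are analytic at 4/3 and contribute nothing to the residue; only the rational part matters.
At the order-1 pole 4/3 set g(d) = (d - (4/3))*(rational part) = 39/16.
Simple pole: residue = g(a) at a = 4/3, which is 39/16.
List the singular points by increasing real part (a conjugate pair: the negative imaginary part first).


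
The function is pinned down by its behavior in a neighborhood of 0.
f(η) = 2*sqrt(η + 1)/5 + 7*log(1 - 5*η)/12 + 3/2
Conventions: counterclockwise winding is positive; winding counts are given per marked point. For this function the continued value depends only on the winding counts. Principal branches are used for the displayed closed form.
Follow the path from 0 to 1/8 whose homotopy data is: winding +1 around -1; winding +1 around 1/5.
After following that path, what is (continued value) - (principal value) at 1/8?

Continued minus principal equals (-(3/5)*sqrt(2)) + ((7/6)*pi)*i.

The rational part is single-valued and drops out of the difference; each branch term changes only by its own monodromy.
(2/5)*sqrt(1 - η/(-1)): winding +1 is odd, the square root flips sign, contributing -2*(2/5)*sqrt(1 - (1/8)/(-1)) = -2*(2/5)*sqrt(9/8) = -(3/5)*sqrt(2).
(7/12)*log(1 - η/(1/5)): each positive loop around 1/5 adds 2*pi*i to the log, so winding +1 contributes (7/12)*(1)*2*pi*i = (7/6)*pi*i.
Summing the contributions at η = 1/8 gives (-(3/5)*sqrt(2)) + ((7/6)*pi)*i.


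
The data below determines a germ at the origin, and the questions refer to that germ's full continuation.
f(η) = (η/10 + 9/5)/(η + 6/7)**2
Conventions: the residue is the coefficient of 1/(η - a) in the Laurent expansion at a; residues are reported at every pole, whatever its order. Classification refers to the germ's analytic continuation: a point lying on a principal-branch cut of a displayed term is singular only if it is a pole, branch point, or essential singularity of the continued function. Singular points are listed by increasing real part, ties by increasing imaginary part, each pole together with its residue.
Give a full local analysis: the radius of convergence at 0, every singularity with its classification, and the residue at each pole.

Radius of convergence at 0: 6/7.
At -6/7: a pole of order 2; residue 1/10.

Denominator factor (η + 6/7)^2: pole of order 2 at -6/7, modulus 6/7.
The radius of convergence is the smallest modulus among the singular points: 6/7.
At the order-2 pole -6/7 set g(η) = (η - (-6/7))^2*f(η) = η/10 + 9/5.
Order-2 pole: residue = g'(a); g'(-6/7) = 1/10, so the residue is 1/10.
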